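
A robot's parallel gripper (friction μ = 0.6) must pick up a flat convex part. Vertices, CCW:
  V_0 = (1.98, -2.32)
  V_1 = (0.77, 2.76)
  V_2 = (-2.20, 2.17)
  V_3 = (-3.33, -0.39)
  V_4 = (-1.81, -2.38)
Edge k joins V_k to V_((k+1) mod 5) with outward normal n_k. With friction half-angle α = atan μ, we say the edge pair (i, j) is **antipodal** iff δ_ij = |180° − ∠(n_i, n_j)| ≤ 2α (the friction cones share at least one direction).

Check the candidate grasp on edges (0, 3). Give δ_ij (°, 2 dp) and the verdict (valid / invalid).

α = atan 0.6 = 30.96°;  2α = 61.93°
edge 0: e_0 = (-1.21, +5.08);  n_0 = (+0.9728, +0.2317)
edge 3: e_3 = (+1.52, -1.99);  n_3 = (-0.7947, -0.6070)
∠(n_0, n_3) = 156.02°
δ = |180° − 156.02°| = 23.98°
23.98° ≤ 2α = 61.93°  →  valid

δ = 23.98°, valid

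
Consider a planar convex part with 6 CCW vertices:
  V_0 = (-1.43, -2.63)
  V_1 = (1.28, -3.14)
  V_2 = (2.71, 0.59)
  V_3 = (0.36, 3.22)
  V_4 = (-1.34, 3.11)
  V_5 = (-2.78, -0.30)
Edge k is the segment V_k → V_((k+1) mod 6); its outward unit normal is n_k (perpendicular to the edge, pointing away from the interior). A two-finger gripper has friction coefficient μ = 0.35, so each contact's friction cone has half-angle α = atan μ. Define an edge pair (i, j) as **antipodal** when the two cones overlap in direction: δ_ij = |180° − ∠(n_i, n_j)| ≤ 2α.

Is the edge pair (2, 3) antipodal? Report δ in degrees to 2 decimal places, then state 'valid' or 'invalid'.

α = atan 0.35 = 19.29°;  2α = 38.58°
edge 2: e_2 = (-2.35, +2.63);  n_2 = (+0.7457, +0.6663)
edge 3: e_3 = (-1.70, -0.11);  n_3 = (-0.0646, +0.9979)
∠(n_2, n_3) = 51.92°
δ = |180° − 51.92°| = 128.08°
128.08° > 2α = 38.58°  →  invalid

δ = 128.08°, invalid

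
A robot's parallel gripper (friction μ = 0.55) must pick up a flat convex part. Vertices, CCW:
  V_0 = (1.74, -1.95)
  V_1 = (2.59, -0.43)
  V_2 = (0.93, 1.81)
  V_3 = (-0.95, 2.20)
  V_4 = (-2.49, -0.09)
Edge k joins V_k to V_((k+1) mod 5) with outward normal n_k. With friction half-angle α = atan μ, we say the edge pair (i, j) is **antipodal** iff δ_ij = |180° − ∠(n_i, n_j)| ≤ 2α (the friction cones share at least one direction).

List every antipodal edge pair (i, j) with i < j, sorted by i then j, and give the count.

α = atan 0.55 = 28.81°;  2α = 57.62°
n_0 = (+0.8728, -0.4881)
n_1 = (+0.8034, +0.5954)
n_2 = (+0.2031, +0.9792)
n_3 = (-0.8298, +0.5580)
n_4 = (-0.4025, -0.9154)
  (0,1): δ = 114.24°  ·
  (0,2): δ = 72.51°  ·
  (0,3): δ = 4.71°  ✓
  (0,4): δ = 95.48°  ·
  (1,2): δ = 138.26°  ·
  (1,3): δ = 70.46°  ·
  (1,4): δ = 29.72°  ✓
  (2,3): δ = 112.20°  ·
  (2,4): δ = 12.02°  ✓
  (3,4): δ = 79.82°  ·
antipodal pairs: 3

count = 3; pairs: (0,3), (1,4), (2,4)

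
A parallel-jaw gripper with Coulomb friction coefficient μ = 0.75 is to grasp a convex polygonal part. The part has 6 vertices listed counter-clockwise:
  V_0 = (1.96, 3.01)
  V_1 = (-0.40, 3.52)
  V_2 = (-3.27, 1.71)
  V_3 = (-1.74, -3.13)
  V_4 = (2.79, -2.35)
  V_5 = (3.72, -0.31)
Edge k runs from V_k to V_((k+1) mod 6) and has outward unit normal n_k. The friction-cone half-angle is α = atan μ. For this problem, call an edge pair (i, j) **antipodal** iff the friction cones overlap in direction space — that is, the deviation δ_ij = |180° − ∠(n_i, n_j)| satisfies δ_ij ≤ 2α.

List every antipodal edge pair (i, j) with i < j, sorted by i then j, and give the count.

α = atan 0.75 = 36.87°;  2α = 73.74°
n_0 = (+0.2112, +0.9774)
n_1 = (-0.5334, +0.8458)
n_2 = (-0.9535, -0.3014)
n_3 = (+0.1697, -0.9855)
n_4 = (+0.9099, -0.4148)
n_5 = (+0.8835, +0.4684)
  (0,1): δ = 135.57°  ·
  (0,2): δ = 60.26°  ✓
  (0,3): δ = 21.96°  ✓
  (0,4): δ = 77.69°  ·
  (0,5): δ = 130.12°  ·
  (1,2): δ = 104.70°  ·
  (1,3): δ = 22.47°  ✓
  (1,4): δ = 33.25°  ✓
  (1,5): δ = 85.69°  ·
  (2,3): δ = 97.77°  ·
  (2,4): δ = 42.05°  ✓
  (2,5): δ = 10.39°  ✓
  (3,4): δ = 124.28°  ·
  (3,5): δ = 71.84°  ✓
  (4,5): δ = 127.56°  ·
antipodal pairs: 7

count = 7; pairs: (0,2), (0,3), (1,3), (1,4), (2,4), (2,5), (3,5)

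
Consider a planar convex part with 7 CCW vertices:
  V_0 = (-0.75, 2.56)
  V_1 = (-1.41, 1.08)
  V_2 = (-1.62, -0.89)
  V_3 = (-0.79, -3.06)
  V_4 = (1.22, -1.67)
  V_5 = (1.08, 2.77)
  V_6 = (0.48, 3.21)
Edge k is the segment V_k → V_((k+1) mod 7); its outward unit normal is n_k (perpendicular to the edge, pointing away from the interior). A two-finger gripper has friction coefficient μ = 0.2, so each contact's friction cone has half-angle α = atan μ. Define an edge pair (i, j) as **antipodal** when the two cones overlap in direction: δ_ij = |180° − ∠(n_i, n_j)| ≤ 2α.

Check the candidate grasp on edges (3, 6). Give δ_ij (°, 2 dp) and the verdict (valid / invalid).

α = atan 0.2 = 11.31°;  2α = 22.62°
edge 3: e_3 = (+2.01, +1.39);  n_3 = (+0.5688, -0.8225)
edge 6: e_6 = (-1.23, -0.65);  n_6 = (-0.4672, +0.8841)
∠(n_3, n_6) = 173.19°
δ = |180° − 173.19°| = 6.81°
6.81° ≤ 2α = 22.62°  →  valid

δ = 6.81°, valid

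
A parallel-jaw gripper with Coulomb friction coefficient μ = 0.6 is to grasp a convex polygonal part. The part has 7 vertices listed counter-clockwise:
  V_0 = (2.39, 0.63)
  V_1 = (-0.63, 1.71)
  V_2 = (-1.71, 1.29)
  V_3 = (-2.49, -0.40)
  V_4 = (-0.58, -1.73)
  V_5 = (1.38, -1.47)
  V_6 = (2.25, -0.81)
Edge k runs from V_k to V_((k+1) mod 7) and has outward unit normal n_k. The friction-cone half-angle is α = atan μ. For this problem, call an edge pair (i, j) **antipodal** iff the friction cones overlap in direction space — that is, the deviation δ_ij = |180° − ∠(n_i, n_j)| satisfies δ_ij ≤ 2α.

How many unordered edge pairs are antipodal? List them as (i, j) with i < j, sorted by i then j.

count = 10; pairs: (0,3), (0,4), (0,5), (1,3), (1,4), (1,5), (2,4), (2,5), (2,6), (3,6)

α = atan 0.6 = 30.96°;  2α = 61.93°
n_0 = (+0.3367, +0.9416)
n_1 = (-0.3624, +0.9320)
n_2 = (-0.9080, +0.4191)
n_3 = (-0.5714, -0.8206)
n_4 = (+0.1315, -0.9913)
n_5 = (+0.6044, -0.7967)
n_6 = (+0.9953, -0.0968)
  (0,1): δ = 139.07°  ·
  (0,2): δ = 95.10°  ·
  (0,3): δ = 15.17°  ✓
  (0,4): δ = 27.23°  ✓
  (0,5): δ = 56.86°  ✓
  (0,6): δ = 104.12°  ·
  (1,2): δ = 136.03°  ·
  (1,3): δ = 56.10°  ✓
  (1,4): δ = 13.69°  ✓
  (1,5): δ = 15.93°  ✓
  (1,6): δ = 63.20°  ·
  (2,3): δ = 100.08°  ·
  (2,4): δ = 57.67°  ✓
  (2,5): δ = 28.04°  ✓
  (2,6): δ = 19.22°  ✓
  (3,4): δ = 137.59°  ·
  (3,5): δ = 107.96°  ·
  (3,6): δ = 60.70°  ✓
  (4,5): δ = 150.37°  ·
  (4,6): δ = 103.11°  ·
  (5,6): δ = 132.74°  ·
antipodal pairs: 10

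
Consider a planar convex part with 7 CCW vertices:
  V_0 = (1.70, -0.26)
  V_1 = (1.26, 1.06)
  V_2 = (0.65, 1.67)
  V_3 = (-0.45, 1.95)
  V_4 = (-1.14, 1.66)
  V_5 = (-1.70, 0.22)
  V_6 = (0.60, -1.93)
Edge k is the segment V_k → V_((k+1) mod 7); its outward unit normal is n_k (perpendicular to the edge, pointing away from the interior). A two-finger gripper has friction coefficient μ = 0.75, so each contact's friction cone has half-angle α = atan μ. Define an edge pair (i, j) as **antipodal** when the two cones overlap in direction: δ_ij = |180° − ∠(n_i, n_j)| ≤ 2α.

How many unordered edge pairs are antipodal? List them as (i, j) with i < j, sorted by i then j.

count = 9; pairs: (0,4), (0,5), (1,4), (1,5), (2,5), (2,6), (3,5), (3,6), (4,6)

α = atan 0.75 = 36.87°;  2α = 73.74°
n_0 = (+0.9487, +0.3162)
n_1 = (+0.7071, +0.7071)
n_2 = (+0.2467, +0.9691)
n_3 = (-0.3875, +0.9219)
n_4 = (-0.9320, +0.3624)
n_5 = (-0.6829, -0.7305)
n_6 = (+0.8351, -0.5501)
  (0,1): δ = 153.43°  ·
  (0,2): δ = 122.72°  ·
  (0,3): δ = 85.64°  ·
  (0,4): δ = 39.69°  ✓
  (0,5): δ = 28.50°  ✓
  (0,6): δ = 128.19°  ·
  (1,2): δ = 149.28°  ·
  (1,3): δ = 112.20°  ·
  (1,4): δ = 66.25°  ✓
  (1,5): δ = 1.93°  ✓
  (1,6): δ = 101.63°  ·
  (2,3): δ = 142.92°  ·
  (2,4): δ = 96.97°  ·
  (2,5): δ = 28.79°  ✓
  (2,6): δ = 70.91°  ✓
  (3,4): δ = 134.05°  ·
  (3,5): δ = 65.87°  ✓
  (3,6): δ = 33.83°  ✓
  (4,5): δ = 111.82°  ·
  (4,6): δ = 12.12°  ✓
  (5,6): δ = 80.30°  ·
antipodal pairs: 9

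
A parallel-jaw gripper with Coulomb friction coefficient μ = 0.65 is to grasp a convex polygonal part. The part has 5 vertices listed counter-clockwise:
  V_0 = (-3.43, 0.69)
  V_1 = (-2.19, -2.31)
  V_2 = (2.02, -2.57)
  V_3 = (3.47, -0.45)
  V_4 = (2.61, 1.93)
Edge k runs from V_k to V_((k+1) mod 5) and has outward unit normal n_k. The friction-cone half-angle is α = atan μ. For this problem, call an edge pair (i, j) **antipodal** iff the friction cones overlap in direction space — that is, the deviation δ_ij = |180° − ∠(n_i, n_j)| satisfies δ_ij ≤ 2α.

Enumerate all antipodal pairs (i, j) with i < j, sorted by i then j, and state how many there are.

α = atan 0.65 = 33.02°;  2α = 66.05°
n_0 = (-0.9242, -0.3820)
n_1 = (-0.0616, -0.9981)
n_2 = (+0.8254, -0.5645)
n_3 = (+0.9405, +0.3398)
n_4 = (-0.2011, +0.9796)
  (0,1): δ = 115.99°  ·
  (0,2): δ = 56.83°  ✓
  (0,3): δ = 2.59°  ✓
  (0,4): δ = 79.14°  ·
  (1,2): δ = 120.84°  ·
  (1,3): δ = 66.60°  ·
  (1,4): δ = 15.14°  ✓
  (2,3): δ = 125.76°  ·
  (2,4): δ = 44.03°  ✓
  (3,4): δ = 98.27°  ·
antipodal pairs: 4

count = 4; pairs: (0,2), (0,3), (1,4), (2,4)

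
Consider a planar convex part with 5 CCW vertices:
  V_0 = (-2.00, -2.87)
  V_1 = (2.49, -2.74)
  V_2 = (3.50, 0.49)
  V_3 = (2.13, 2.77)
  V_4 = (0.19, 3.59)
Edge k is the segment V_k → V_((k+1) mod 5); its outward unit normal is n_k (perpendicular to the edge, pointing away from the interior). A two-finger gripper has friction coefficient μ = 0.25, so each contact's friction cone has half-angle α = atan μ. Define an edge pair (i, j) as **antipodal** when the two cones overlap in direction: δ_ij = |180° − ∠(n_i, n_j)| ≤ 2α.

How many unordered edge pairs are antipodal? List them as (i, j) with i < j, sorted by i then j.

count = 2; pairs: (0,3), (1,4)

α = atan 0.25 = 14.04°;  2α = 28.07°
n_0 = (+0.0289, -0.9996)
n_1 = (+0.9544, -0.2984)
n_2 = (+0.8572, +0.5150)
n_3 = (+0.3893, +0.9211)
n_4 = (-0.9471, +0.3211)
  (0,1): δ = 109.02°  ·
  (0,2): δ = 60.66°  ·
  (0,3): δ = 24.57°  ✓
  (0,4): δ = 69.61°  ·
  (1,2): δ = 131.64°  ·
  (1,3): δ = 95.55°  ·
  (1,4): δ = 1.36°  ✓
  (2,3): δ = 143.91°  ·
  (2,4): δ = 49.73°  ·
  (3,4): δ = 85.81°  ·
antipodal pairs: 2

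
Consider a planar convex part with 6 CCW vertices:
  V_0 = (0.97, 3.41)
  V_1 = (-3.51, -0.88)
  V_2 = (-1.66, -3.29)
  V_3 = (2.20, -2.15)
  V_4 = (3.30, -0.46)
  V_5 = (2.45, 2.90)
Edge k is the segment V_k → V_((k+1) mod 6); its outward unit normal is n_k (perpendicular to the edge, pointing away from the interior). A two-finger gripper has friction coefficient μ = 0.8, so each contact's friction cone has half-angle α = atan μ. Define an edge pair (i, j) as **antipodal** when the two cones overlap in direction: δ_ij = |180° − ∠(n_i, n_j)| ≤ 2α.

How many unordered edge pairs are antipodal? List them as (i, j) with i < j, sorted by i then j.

count = 8; pairs: (0,2), (0,3), (0,4), (1,3), (1,4), (1,5), (2,5), (3,5)

α = atan 0.8 = 38.66°;  2α = 77.32°
n_0 = (-0.6916, +0.7223)
n_1 = (-0.7932, -0.6089)
n_2 = (+0.2832, -0.9590)
n_3 = (+0.8381, -0.5455)
n_4 = (+0.9695, +0.2453)
n_5 = (+0.3258, +0.9454)
  (0,1): δ = 96.25°  ·
  (0,2): δ = 27.31°  ✓
  (0,3): δ = 13.18°  ✓
  (0,4): δ = 60.44°  ✓
  (0,5): δ = 117.23°  ·
  (1,2): δ = 111.06°  ·
  (1,3): δ = 70.57°  ✓
  (1,4): δ = 23.31°  ✓
  (1,5): δ = 33.48°  ✓
  (2,3): δ = 139.51°  ·
  (2,4): δ = 92.26°  ·
  (2,5): δ = 35.47°  ✓
  (3,4): δ = 132.74°  ·
  (3,5): δ = 75.95°  ✓
  (4,5): δ = 123.21°  ·
antipodal pairs: 8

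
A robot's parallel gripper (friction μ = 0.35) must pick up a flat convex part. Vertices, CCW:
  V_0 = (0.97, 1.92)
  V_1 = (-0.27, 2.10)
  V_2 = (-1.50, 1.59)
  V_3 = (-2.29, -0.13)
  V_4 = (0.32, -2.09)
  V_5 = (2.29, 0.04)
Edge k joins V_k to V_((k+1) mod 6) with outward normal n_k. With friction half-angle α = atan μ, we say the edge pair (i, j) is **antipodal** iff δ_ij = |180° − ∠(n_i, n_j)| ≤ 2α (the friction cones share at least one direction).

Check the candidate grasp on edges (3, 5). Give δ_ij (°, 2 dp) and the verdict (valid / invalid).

α = atan 0.35 = 19.29°;  2α = 38.58°
edge 3: e_3 = (+2.61, -1.96);  n_3 = (-0.6005, -0.7996)
edge 5: e_5 = (-1.32, +1.88);  n_5 = (+0.8184, +0.5746)
∠(n_3, n_5) = 161.98°
δ = |180° − 161.98°| = 18.02°
18.02° ≤ 2α = 38.58°  →  valid

δ = 18.02°, valid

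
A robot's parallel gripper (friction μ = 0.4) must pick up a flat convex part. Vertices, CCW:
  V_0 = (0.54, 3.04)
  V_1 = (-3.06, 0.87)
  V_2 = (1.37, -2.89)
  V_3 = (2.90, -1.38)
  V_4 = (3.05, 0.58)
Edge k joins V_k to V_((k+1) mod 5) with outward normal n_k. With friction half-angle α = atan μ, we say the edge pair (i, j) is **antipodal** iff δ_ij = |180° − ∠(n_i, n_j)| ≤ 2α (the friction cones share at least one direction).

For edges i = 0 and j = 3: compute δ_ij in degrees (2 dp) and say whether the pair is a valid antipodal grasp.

α = atan 0.4 = 21.80°;  2α = 43.60°
edge 0: e_0 = (-3.60, -2.17);  n_0 = (-0.5162, +0.8564)
edge 3: e_3 = (+0.15, +1.96);  n_3 = (+0.9971, -0.0763)
∠(n_0, n_3) = 125.46°
δ = |180° − 125.46°| = 54.54°
54.54° > 2α = 43.60°  →  invalid

δ = 54.54°, invalid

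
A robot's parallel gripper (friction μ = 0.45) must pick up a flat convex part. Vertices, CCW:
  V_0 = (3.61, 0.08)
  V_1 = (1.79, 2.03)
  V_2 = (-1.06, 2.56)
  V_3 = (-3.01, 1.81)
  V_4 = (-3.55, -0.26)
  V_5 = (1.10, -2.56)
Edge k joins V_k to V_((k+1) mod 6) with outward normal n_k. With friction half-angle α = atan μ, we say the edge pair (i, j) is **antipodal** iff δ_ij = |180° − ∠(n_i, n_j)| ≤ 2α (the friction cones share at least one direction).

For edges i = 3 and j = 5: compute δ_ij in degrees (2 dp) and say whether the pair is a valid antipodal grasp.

δ = 28.93°, valid

α = atan 0.45 = 24.23°;  2α = 48.46°
edge 3: e_3 = (-0.54, -2.07);  n_3 = (-0.9676, +0.2524)
edge 5: e_5 = (+2.51, +2.64);  n_5 = (+0.7247, -0.6890)
∠(n_3, n_5) = 151.07°
δ = |180° − 151.07°| = 28.93°
28.93° ≤ 2α = 48.46°  →  valid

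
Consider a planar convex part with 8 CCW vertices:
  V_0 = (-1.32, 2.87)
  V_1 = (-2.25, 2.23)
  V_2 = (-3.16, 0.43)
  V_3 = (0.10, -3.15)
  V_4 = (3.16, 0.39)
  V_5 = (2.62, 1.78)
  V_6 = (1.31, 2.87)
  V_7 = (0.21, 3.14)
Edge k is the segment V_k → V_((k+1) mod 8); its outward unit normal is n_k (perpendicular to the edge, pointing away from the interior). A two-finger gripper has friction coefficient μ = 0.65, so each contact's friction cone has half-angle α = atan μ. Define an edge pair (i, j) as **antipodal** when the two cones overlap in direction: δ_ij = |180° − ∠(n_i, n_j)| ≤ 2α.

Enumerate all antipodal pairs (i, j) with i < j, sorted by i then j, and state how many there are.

count = 9; pairs: (0,3), (1,3), (1,4), (2,4), (2,5), (2,6), (2,7), (3,6), (3,7)

α = atan 0.65 = 33.02°;  2α = 66.05°
n_0 = (-0.5669, +0.8238)
n_1 = (-0.8924, +0.4512)
n_2 = (-0.7394, -0.6733)
n_3 = (+0.7565, -0.6540)
n_4 = (+0.9321, +0.3621)
n_5 = (+0.6396, +0.7687)
n_6 = (+0.2384, +0.9712)
n_7 = (-0.1738, +0.9848)
  (0,1): δ = 151.35°  ·
  (0,2): δ = 82.21°  ·
  (0,3): δ = 14.62°  ✓
  (0,4): δ = 76.70°  ·
  (0,5): δ = 105.70°  ·
  (0,6): δ = 131.67°  ·
  (0,7): δ = 155.47°  ·
  (1,2): δ = 110.86°  ·
  (1,3): δ = 14.02°  ✓
  (1,4): δ = 48.05°  ✓
  (1,5): δ = 77.06°  ·
  (1,6): δ = 103.03°  ·
  (1,7): δ = 126.83°  ·
  (2,3): δ = 83.16°  ·
  (2,4): δ = 21.09°  ✓
  (2,5): δ = 7.92°  ✓
  (2,6): δ = 33.89°  ✓
  (2,7): δ = 57.69°  ✓
  (3,4): δ = 117.93°  ·
  (3,5): δ = 88.92°  ·
  (3,6): δ = 62.95°  ✓
  (3,7): δ = 39.15°  ✓
  (4,5): δ = 150.99°  ·
  (4,6): δ = 125.02°  ·
  (4,7): δ = 101.22°  ·
  (5,6): δ = 154.03°  ·
  (5,7): δ = 130.23°  ·
  (6,7): δ = 156.20°  ·
antipodal pairs: 9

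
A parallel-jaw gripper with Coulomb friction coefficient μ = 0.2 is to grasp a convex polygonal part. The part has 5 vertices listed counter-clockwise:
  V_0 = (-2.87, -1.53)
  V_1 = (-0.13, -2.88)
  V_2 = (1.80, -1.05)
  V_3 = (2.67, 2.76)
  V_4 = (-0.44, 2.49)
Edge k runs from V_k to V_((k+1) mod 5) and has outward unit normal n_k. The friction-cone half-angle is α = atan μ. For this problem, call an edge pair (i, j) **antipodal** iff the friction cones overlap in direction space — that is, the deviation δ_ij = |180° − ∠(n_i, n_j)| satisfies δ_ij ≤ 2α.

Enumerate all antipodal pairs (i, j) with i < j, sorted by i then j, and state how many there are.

count = 2; pairs: (1,4), (2,4)

α = atan 0.2 = 11.31°;  2α = 22.62°
n_0 = (-0.4420, -0.8970)
n_1 = (+0.6881, -0.7257)
n_2 = (+0.9749, -0.2226)
n_3 = (-0.0865, +0.9963)
n_4 = (-0.8558, +0.5173)
  (0,1): δ = 110.29°  ·
  (0,2): δ = 76.63°  ·
  (0,3): δ = 31.19°  ·
  (0,4): δ = 85.08°  ·
  (1,2): δ = 146.34°  ·
  (1,3): δ = 38.51°  ·
  (1,4): δ = 15.37°  ✓
  (2,3): δ = 72.18°  ·
  (2,4): δ = 18.29°  ✓
  (3,4): δ = 126.11°  ·
antipodal pairs: 2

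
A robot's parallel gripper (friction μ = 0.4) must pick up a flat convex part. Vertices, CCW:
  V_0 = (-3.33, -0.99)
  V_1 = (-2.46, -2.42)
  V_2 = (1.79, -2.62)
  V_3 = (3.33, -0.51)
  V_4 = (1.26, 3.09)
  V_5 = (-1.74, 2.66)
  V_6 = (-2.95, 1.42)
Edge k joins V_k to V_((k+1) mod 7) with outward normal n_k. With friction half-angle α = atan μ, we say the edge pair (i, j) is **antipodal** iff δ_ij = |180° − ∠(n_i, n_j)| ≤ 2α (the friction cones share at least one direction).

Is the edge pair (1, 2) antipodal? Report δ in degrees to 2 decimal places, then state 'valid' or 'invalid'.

δ = 123.43°, invalid

α = atan 0.4 = 21.80°;  2α = 43.60°
edge 1: e_1 = (+4.25, -0.20);  n_1 = (-0.0470, -0.9989)
edge 2: e_2 = (+1.54, +2.11);  n_2 = (+0.8077, -0.5895)
∠(n_1, n_2) = 56.57°
δ = |180° − 56.57°| = 123.43°
123.43° > 2α = 43.60°  →  invalid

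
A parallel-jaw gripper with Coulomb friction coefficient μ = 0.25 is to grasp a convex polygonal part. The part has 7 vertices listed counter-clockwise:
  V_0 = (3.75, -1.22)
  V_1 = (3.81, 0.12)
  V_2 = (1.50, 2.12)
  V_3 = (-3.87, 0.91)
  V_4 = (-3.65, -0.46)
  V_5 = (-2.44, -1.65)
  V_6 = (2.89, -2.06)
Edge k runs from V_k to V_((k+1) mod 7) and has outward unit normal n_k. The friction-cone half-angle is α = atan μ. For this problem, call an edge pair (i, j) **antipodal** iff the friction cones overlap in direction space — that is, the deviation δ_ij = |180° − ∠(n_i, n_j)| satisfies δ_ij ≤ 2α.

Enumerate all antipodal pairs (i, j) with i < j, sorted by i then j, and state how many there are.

count = 3; pairs: (0,3), (1,4), (2,5)

α = atan 0.25 = 14.04°;  2α = 28.07°
n_0 = (+0.9990, -0.0447)
n_1 = (+0.6546, +0.7560)
n_2 = (-0.2198, +0.9755)
n_3 = (-0.9874, -0.1586)
n_4 = (-0.7012, -0.7130)
n_5 = (-0.0767, -0.9971)
n_6 = (+0.6987, -0.7154)
  (0,1): δ = 128.32°  ·
  (0,2): δ = 74.74°  ·
  (0,3): δ = 11.69°  ✓
  (0,4): δ = 48.04°  ·
  (0,5): δ = 88.17°  ·
  (0,6): δ = 136.89°  ·
  (1,2): δ = 126.42°  ·
  (1,3): δ = 39.99°  ·
  (1,4): δ = 3.64°  ✓
  (1,5): δ = 36.49°  ·
  (1,6): δ = 85.21°  ·
  (2,3): δ = 93.58°  ·
  (2,4): δ = 57.22°  ·
  (2,5): δ = 17.10°  ✓
  (2,6): δ = 31.63°  ·
  (3,4): δ = 143.65°  ·
  (3,5): δ = 103.52°  ·
  (3,6): δ = 54.80°  ·
  (4,5): δ = 139.88°  ·
  (4,6): δ = 91.15°  ·
  (5,6): δ = 131.28°  ·
antipodal pairs: 3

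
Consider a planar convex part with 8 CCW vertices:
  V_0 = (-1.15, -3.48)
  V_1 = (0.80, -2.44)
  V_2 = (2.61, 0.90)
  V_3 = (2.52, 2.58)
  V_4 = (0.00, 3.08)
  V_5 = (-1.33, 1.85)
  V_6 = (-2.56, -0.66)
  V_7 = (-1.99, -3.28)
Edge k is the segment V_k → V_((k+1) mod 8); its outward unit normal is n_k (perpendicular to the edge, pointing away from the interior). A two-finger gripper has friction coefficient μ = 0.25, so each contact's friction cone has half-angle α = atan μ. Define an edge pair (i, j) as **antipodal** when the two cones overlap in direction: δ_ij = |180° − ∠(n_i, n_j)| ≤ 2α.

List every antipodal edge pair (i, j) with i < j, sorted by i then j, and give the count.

count = 5; pairs: (0,4), (1,4), (1,5), (2,6), (3,7)

α = atan 0.25 = 14.04°;  2α = 28.07°
n_0 = (+0.4706, -0.8824)
n_1 = (+0.8792, -0.4765)
n_2 = (+0.9986, +0.0535)
n_3 = (+0.1946, +0.9809)
n_4 = (-0.6790, +0.7342)
n_5 = (-0.8980, +0.4400)
n_6 = (-0.9771, -0.2126)
n_7 = (-0.2316, -0.9728)
  (0,1): δ = 146.53°  ·
  (0,2): δ = 115.01°  ·
  (0,3): δ = 39.29°  ·
  (0,4): δ = 14.69°  ✓
  (0,5): δ = 35.82°  ·
  (0,6): δ = 74.20°  ·
  (0,7): δ = 138.54°  ·
  (1,2): δ = 148.48°  ·
  (1,3): δ = 72.77°  ·
  (1,4): δ = 18.78°  ✓
  (1,5): δ = 2.35°  ✓
  (1,6): δ = 40.73°  ·
  (1,7): δ = 105.06°  ·
  (2,3): δ = 104.29°  ·
  (2,4): δ = 50.30°  ·
  (2,5): δ = 29.17°  ·
  (2,6): δ = 9.21°  ✓
  (2,7): δ = 73.54°  ·
  (3,4): δ = 126.01°  ·
  (3,5): δ = 104.88°  ·
  (3,6): δ = 66.50°  ·
  (3,7): δ = 2.17°  ✓
  (4,5): δ = 158.87°  ·
  (4,6): δ = 120.49°  ·
  (4,7): δ = 56.16°  ·
  (5,6): δ = 141.62°  ·
  (5,7): δ = 77.29°  ·
  (6,7): δ = 115.67°  ·
antipodal pairs: 5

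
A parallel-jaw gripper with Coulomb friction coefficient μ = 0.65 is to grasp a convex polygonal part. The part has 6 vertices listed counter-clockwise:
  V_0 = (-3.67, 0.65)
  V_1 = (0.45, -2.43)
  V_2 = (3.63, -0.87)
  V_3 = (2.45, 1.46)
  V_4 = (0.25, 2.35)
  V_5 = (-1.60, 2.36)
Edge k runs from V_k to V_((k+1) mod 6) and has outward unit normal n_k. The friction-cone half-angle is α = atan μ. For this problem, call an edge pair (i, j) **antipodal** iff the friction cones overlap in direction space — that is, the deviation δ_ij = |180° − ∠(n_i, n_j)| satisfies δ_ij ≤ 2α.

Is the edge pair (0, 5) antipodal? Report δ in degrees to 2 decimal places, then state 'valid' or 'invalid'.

α = atan 0.65 = 33.02°;  2α = 66.05°
edge 0: e_0 = (+4.12, -3.08);  n_0 = (-0.5988, -0.8009)
edge 5: e_5 = (-2.07, -1.71);  n_5 = (-0.6369, +0.7710)
∠(n_0, n_5) = 103.66°
δ = |180° − 103.66°| = 76.34°
76.34° > 2α = 66.05°  →  invalid

δ = 76.34°, invalid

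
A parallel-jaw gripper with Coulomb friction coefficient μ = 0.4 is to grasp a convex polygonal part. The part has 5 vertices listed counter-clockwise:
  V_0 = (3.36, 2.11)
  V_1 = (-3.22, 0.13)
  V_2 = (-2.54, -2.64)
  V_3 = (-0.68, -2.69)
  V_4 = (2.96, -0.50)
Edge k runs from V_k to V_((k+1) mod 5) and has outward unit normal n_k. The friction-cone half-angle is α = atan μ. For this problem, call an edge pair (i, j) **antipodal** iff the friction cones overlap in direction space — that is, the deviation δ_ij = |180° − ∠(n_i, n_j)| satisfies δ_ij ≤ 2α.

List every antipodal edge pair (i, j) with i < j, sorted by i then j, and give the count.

α = atan 0.4 = 21.80°;  2α = 43.60°
n_0 = (-0.2881, +0.9576)
n_1 = (-0.9712, -0.2384)
n_2 = (-0.0269, -0.9996)
n_3 = (+0.5155, -0.8569)
n_4 = (+0.9885, -0.1515)
  (0,1): δ = 92.95°  ·
  (0,2): δ = 18.29°  ✓
  (0,3): δ = 14.29°  ✓
  (0,4): δ = 64.54°  ·
  (1,2): δ = 105.33°  ·
  (1,3): δ = 72.76°  ·
  (1,4): δ = 22.51°  ✓
  (2,3): δ = 147.43°  ·
  (2,4): δ = 97.17°  ·
  (3,4): δ = 129.75°  ·
antipodal pairs: 3

count = 3; pairs: (0,2), (0,3), (1,4)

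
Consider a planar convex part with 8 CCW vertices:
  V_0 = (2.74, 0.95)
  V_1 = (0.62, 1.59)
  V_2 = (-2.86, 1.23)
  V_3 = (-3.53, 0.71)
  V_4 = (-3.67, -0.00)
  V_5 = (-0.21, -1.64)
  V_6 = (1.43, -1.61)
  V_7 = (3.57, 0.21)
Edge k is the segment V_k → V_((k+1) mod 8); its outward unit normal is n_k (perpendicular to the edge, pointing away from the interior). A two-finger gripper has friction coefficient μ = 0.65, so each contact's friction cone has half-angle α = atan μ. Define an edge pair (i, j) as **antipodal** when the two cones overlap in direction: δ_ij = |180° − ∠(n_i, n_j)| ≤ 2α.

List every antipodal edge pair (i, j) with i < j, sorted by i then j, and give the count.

α = atan 0.65 = 33.02°;  2α = 66.05°
n_0 = (+0.2890, +0.9573)
n_1 = (-0.1029, +0.9947)
n_2 = (-0.6131, +0.7900)
n_3 = (-0.9811, +0.1935)
n_4 = (-0.4283, -0.9036)
n_5 = (+0.0183, -0.9998)
n_6 = (+0.6479, -0.7618)
n_7 = (+0.6655, +0.7464)
  (0,1): δ = 157.30°  ·
  (0,2): δ = 125.39°  ·
  (0,3): δ = 84.36°  ·
  (0,4): δ = 8.56°  ✓
  (0,5): δ = 17.85°  ✓
  (0,6): δ = 57.18°  ✓
  (0,7): δ = 155.08°  ·
  (1,2): δ = 148.09°  ·
  (1,3): δ = 107.06°  ·
  (1,4): δ = 31.27°  ✓
  (1,5): δ = 4.86°  ✓
  (1,6): δ = 34.47°  ✓
  (1,7): δ = 132.37°  ·
  (2,3): δ = 138.97°  ·
  (2,4): δ = 63.18°  ✓
  (2,5): δ = 36.77°  ✓
  (2,6): δ = 2.56°  ✓
  (2,7): δ = 100.47°  ·
  (3,4): δ = 104.21°  ·
  (3,5): δ = 77.80°  ·
  (3,6): δ = 38.47°  ✓
  (3,7): δ = 59.44°  ✓
  (4,5): δ = 153.59°  ·
  (4,6): δ = 114.26°  ·
  (4,7): δ = 16.36°  ✓
  (5,6): δ = 140.67°  ·
  (5,7): δ = 42.77°  ✓
  (6,7): δ = 82.10°  ·
antipodal pairs: 13

count = 13; pairs: (0,4), (0,5), (0,6), (1,4), (1,5), (1,6), (2,4), (2,5), (2,6), (3,6), (3,7), (4,7), (5,7)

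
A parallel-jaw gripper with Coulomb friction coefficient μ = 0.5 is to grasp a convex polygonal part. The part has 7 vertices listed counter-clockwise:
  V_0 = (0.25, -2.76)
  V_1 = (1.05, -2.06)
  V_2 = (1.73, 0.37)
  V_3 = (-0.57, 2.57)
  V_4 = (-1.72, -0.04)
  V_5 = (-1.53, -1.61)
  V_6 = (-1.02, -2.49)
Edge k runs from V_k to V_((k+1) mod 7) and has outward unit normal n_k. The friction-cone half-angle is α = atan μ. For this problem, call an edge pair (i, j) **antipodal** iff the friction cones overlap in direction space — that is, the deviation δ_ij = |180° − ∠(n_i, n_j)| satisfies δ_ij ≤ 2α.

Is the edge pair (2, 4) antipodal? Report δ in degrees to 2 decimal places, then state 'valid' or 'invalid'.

δ = 39.37°, valid

α = atan 0.5 = 26.57°;  2α = 53.13°
edge 2: e_2 = (-2.30, +2.20);  n_2 = (+0.6912, +0.7226)
edge 4: e_4 = (+0.19, -1.57);  n_4 = (-0.9928, -0.1201)
∠(n_2, n_4) = 140.63°
δ = |180° − 140.63°| = 39.37°
39.37° ≤ 2α = 53.13°  →  valid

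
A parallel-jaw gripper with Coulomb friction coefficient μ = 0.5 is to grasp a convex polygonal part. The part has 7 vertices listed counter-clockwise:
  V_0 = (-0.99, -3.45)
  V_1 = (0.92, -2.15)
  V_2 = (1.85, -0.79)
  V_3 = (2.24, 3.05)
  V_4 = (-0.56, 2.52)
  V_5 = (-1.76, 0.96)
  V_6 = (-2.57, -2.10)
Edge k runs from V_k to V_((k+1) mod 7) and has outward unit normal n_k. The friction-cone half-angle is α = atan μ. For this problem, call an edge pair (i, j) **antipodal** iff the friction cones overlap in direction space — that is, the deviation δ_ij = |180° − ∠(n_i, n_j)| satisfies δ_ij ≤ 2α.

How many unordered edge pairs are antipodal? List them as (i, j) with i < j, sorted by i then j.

count = 9; pairs: (0,3), (0,4), (0,5), (1,3), (1,4), (1,5), (2,4), (2,5), (3,6)

α = atan 0.5 = 26.57°;  2α = 53.13°
n_0 = (+0.5627, -0.8267)
n_1 = (+0.8255, -0.5645)
n_2 = (+0.9949, -0.1010)
n_3 = (-0.1860, +0.9826)
n_4 = (-0.7926, +0.6097)
n_5 = (-0.9667, +0.2559)
n_6 = (-0.6496, -0.7603)
  (0,1): δ = 158.61°  ·
  (0,2): δ = 130.04°  ·
  (0,3): δ = 23.52°  ✓
  (0,4): δ = 18.19°  ✓
  (0,5): δ = 40.93°  ✓
  (0,6): δ = 105.25°  ·
  (1,2): δ = 151.43°  ·
  (1,3): δ = 44.92°  ✓
  (1,4): δ = 3.20°  ✓
  (1,5): δ = 19.54°  ✓
  (1,6): δ = 83.85°  ·
  (2,3): δ = 73.48°  ·
  (2,4): δ = 31.77°  ✓
  (2,5): δ = 9.03°  ✓
  (2,6): δ = 55.29°  ·
  (3,4): δ = 138.29°  ·
  (3,5): δ = 115.54°  ·
  (3,6): δ = 51.23°  ✓
  (4,5): δ = 157.26°  ·
  (4,6): δ = 92.94°  ·
  (5,6): δ = 115.69°  ·
antipodal pairs: 9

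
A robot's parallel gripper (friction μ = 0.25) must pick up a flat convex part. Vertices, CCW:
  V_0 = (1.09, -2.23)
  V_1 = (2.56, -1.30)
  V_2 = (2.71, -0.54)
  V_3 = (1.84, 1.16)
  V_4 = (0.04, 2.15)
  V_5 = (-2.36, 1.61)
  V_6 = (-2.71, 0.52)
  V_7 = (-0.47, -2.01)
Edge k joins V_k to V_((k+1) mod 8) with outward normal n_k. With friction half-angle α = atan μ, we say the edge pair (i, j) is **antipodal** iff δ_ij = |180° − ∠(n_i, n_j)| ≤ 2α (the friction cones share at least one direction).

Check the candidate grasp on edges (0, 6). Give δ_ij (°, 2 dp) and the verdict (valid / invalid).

α = atan 0.25 = 14.04°;  2α = 28.07°
edge 0: e_0 = (+1.47, +0.93);  n_0 = (+0.5346, -0.8451)
edge 6: e_6 = (+2.24, -2.53);  n_6 = (-0.7487, -0.6629)
∠(n_0, n_6) = 80.80°
δ = |180° − 80.80°| = 99.20°
99.20° > 2α = 28.07°  →  invalid

δ = 99.20°, invalid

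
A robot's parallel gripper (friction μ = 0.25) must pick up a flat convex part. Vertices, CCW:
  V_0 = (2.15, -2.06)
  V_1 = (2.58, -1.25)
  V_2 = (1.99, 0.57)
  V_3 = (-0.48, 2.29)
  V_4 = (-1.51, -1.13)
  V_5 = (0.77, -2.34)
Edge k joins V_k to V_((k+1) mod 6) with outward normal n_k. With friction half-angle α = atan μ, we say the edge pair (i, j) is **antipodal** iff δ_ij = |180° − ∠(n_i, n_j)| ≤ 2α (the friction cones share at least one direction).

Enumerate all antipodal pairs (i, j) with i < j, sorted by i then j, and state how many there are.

α = atan 0.25 = 14.04°;  2α = 28.07°
n_0 = (+0.8833, -0.4689)
n_1 = (+0.9513, +0.3084)
n_2 = (+0.5715, +0.8206)
n_3 = (-0.9575, +0.2884)
n_4 = (-0.4688, -0.8833)
n_5 = (+0.1988, -0.9800)
  (0,1): δ = 134.08°  ·
  (0,2): δ = 96.89°  ·
  (0,3): δ = 11.20°  ✓
  (0,4): δ = 90.01°  ·
  (0,5): δ = 129.43°  ·
  (1,2): δ = 142.81°  ·
  (1,3): δ = 34.72°  ·
  (1,4): δ = 44.08°  ·
  (1,5): δ = 83.51°  ·
  (2,3): δ = 71.91°  ·
  (2,4): δ = 6.90°  ✓
  (2,5): δ = 46.32°  ·
  (3,4): δ = 101.19°  ·
  (3,5): δ = 61.77°  ·
  (4,5): δ = 140.58°  ·
antipodal pairs: 2

count = 2; pairs: (0,3), (2,4)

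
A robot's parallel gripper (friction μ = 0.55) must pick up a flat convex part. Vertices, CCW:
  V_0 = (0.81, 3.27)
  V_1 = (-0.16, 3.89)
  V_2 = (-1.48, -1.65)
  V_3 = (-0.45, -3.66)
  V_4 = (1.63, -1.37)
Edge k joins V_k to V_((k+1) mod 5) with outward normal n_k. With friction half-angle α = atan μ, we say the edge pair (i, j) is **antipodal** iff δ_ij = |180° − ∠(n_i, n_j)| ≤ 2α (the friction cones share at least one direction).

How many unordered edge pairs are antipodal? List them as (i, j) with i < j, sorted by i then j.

count = 4; pairs: (0,2), (1,3), (1,4), (2,4)

α = atan 0.55 = 28.81°;  2α = 57.62°
n_0 = (+0.5386, +0.8426)
n_1 = (-0.9728, +0.2318)
n_2 = (-0.8900, -0.4560)
n_3 = (+0.7402, -0.6724)
n_4 = (+0.9847, +0.1740)
  (0,1): δ = 70.82°  ·
  (0,2): δ = 30.28°  ✓
  (0,3): δ = 80.34°  ·
  (0,4): δ = 132.61°  ·
  (1,2): δ = 139.47°  ·
  (1,3): δ = 28.85°  ✓
  (1,4): δ = 23.42°  ✓
  (2,3): δ = 69.38°  ·
  (2,4): δ = 17.11°  ✓
  (3,4): δ = 127.73°  ·
antipodal pairs: 4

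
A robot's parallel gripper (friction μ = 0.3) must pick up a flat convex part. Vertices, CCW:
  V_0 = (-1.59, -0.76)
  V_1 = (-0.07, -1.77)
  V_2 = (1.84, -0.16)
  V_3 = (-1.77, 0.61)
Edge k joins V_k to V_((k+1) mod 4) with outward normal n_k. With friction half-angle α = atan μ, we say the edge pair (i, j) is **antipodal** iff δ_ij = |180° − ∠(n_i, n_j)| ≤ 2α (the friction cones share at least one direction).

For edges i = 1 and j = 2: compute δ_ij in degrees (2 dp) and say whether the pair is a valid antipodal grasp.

δ = 52.17°, invalid

α = atan 0.3 = 16.70°;  2α = 33.40°
edge 1: e_1 = (+1.91, +1.61);  n_1 = (+0.6445, -0.7646)
edge 2: e_2 = (-3.61, +0.77);  n_2 = (+0.2086, +0.9780)
∠(n_1, n_2) = 127.83°
δ = |180° − 127.83°| = 52.17°
52.17° > 2α = 33.40°  →  invalid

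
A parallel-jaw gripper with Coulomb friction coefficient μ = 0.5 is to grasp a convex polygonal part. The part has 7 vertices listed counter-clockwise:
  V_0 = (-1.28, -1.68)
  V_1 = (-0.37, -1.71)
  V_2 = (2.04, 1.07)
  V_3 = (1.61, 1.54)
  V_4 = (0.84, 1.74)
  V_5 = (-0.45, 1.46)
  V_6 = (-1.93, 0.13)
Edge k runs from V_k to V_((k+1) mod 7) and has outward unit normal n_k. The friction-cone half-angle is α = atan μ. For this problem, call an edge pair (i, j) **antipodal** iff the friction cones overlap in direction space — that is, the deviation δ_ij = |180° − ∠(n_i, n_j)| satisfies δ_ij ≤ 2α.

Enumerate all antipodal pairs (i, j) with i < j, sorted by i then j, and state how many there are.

count = 7; pairs: (0,2), (0,3), (0,4), (0,5), (1,4), (1,5), (2,6)

α = atan 0.5 = 26.57°;  2α = 53.13°
n_0 = (-0.0329, -0.9995)
n_1 = (+0.7556, -0.6550)
n_2 = (+0.7378, +0.6750)
n_3 = (+0.2514, +0.9679)
n_4 = (-0.2121, +0.9772)
n_5 = (-0.6684, +0.7438)
n_6 = (-0.9412, -0.3380)
  (0,1): δ = 129.03°  ·
  (0,2): δ = 45.66°  ✓
  (0,3): δ = 12.67°  ✓
  (0,4): δ = 14.13°  ✓
  (0,5): δ = 43.83°  ✓
  (0,6): δ = 111.64°  ·
  (1,2): δ = 96.62°  ·
  (1,3): δ = 63.64°  ·
  (1,4): δ = 36.83°  ✓
  (1,5): δ = 7.13°  ✓
  (1,6): δ = 60.68°  ·
  (2,3): δ = 147.02°  ·
  (2,4): δ = 120.21°  ·
  (2,5): δ = 90.51°  ·
  (2,6): δ = 22.70°  ✓
  (3,4): δ = 153.19°  ·
  (3,5): δ = 123.50°  ·
  (3,6): δ = 55.69°  ·
  (4,5): δ = 150.30°  ·
  (4,6): δ = 82.49°  ·
  (5,6): δ = 112.19°  ·
antipodal pairs: 7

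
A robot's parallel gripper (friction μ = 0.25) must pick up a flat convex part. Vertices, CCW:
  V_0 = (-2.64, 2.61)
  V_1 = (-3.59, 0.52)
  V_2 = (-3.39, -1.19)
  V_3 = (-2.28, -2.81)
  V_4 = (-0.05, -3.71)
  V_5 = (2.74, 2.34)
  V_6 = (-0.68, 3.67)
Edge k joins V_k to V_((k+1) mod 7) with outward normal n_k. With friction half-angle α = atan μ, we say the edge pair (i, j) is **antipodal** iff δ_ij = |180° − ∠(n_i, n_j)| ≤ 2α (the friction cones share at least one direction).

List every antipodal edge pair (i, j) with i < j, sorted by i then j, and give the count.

count = 2; pairs: (0,4), (3,5)

α = atan 0.25 = 14.04°;  2α = 28.07°
n_0 = (-0.9104, +0.4138)
n_1 = (-0.9932, -0.1162)
n_2 = (-0.8249, -0.5652)
n_3 = (-0.3743, -0.9273)
n_4 = (+0.9081, -0.4188)
n_5 = (+0.3624, +0.9320)
n_6 = (-0.4757, +0.8796)
  (0,1): δ = 148.89°  ·
  (0,2): δ = 121.14°  ·
  (0,3): δ = 87.53°  ·
  (0,4): δ = 0.31°  ✓
  (0,5): δ = 93.19°  ·
  (0,6): δ = 142.85°  ·
  (1,2): δ = 152.25°  ·
  (1,3): δ = 118.65°  ·
  (1,4): δ = 31.43°  ·
  (1,5): δ = 62.08°  ·
  (1,6): δ = 111.73°  ·
  (2,3): δ = 146.40°  ·
  (2,4): δ = 59.18°  ·
  (2,5): δ = 34.33°  ·
  (2,6): δ = 83.99°  ·
  (3,4): δ = 92.78°  ·
  (3,5): δ = 0.73°  ✓
  (3,6): δ = 50.38°  ·
  (4,5): δ = 86.49°  ·
  (4,6): δ = 36.84°  ·
  (5,6): δ = 130.34°  ·
antipodal pairs: 2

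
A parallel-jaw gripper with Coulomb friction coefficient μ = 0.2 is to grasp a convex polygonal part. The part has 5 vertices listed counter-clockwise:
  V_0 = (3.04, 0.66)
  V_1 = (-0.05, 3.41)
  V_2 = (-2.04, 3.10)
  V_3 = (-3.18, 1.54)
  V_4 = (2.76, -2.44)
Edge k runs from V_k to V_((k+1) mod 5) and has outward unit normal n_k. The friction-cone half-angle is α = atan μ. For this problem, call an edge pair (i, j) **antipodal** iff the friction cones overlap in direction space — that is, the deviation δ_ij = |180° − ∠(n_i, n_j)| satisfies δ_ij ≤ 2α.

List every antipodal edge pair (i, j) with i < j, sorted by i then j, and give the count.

α = atan 0.2 = 11.31°;  2α = 22.62°
n_0 = (+0.6648, +0.7470)
n_1 = (-0.1539, +0.9881)
n_2 = (-0.8074, +0.5900)
n_3 = (-0.5566, -0.8308)
n_4 = (+0.9959, -0.0900)
  (0,1): δ = 129.48°  ·
  (0,2): δ = 84.49°  ·
  (0,3): δ = 7.84°  ✓
  (0,4): δ = 126.51°  ·
  (1,2): δ = 135.01°  ·
  (1,3): δ = 42.68°  ·
  (1,4): δ = 75.98°  ·
  (2,3): δ = 87.67°  ·
  (2,4): δ = 31.00°  ·
  (3,4): δ = 61.34°  ·
antipodal pairs: 1

count = 1; pairs: (0,3)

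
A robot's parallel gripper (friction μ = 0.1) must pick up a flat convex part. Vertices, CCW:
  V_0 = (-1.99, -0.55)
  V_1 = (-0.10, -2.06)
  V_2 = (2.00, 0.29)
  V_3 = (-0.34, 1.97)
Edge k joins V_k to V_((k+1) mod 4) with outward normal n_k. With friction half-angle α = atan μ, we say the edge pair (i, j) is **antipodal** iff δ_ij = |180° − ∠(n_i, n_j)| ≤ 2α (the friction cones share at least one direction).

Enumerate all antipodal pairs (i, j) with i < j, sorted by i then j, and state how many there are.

count = 2; pairs: (0,2), (1,3)

α = atan 0.1 = 5.71°;  2α = 11.42°
n_0 = (-0.6242, -0.7813)
n_1 = (+0.7457, -0.6663)
n_2 = (+0.5832, +0.8123)
n_3 = (-0.8366, +0.5478)
  (0,1): δ = 93.16°  ·
  (0,2): δ = 2.95°  ✓
  (0,3): δ = 95.41°  ·
  (1,2): δ = 83.89°  ·
  (1,3): δ = 8.57°  ✓
  (2,3): δ = 87.54°  ·
antipodal pairs: 2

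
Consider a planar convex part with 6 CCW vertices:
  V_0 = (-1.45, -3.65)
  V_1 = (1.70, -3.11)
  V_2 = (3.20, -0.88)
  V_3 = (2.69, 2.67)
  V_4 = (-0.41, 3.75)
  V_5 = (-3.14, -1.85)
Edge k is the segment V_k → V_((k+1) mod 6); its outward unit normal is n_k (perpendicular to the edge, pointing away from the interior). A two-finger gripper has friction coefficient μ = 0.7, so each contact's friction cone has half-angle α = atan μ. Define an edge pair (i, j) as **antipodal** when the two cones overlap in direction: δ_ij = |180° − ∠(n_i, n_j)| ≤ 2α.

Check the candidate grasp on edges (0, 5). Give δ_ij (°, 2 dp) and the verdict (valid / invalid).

α = atan 0.7 = 34.99°;  2α = 69.98°
edge 0: e_0 = (+3.15, +0.54);  n_0 = (+0.1690, -0.9856)
edge 5: e_5 = (+1.69, -1.80);  n_5 = (-0.7290, -0.6845)
∠(n_0, n_5) = 56.53°
δ = |180° − 56.53°| = 123.47°
123.47° > 2α = 69.98°  →  invalid

δ = 123.47°, invalid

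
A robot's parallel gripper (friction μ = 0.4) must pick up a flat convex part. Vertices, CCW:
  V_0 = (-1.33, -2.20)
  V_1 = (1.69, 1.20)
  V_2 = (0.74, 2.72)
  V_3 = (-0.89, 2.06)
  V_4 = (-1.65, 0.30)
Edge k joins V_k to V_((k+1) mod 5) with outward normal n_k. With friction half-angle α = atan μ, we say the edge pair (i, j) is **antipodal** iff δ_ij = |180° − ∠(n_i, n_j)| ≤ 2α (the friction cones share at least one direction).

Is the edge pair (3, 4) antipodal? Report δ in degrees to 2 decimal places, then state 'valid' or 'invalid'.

δ = 149.35°, invalid

α = atan 0.4 = 21.80°;  2α = 43.60°
edge 3: e_3 = (-0.76, -1.76);  n_3 = (-0.9181, +0.3964)
edge 4: e_4 = (+0.32, -2.50);  n_4 = (-0.9919, -0.1270)
∠(n_3, n_4) = 30.65°
δ = |180° − 30.65°| = 149.35°
149.35° > 2α = 43.60°  →  invalid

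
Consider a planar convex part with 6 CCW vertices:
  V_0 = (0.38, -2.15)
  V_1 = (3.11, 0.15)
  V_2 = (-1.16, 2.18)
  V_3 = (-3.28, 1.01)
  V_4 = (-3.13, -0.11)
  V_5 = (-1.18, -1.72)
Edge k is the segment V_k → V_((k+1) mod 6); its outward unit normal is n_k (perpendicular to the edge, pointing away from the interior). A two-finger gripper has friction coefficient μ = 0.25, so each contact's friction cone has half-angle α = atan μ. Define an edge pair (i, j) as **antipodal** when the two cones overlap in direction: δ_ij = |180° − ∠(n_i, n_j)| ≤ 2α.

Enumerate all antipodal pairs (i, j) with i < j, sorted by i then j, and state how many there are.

count = 3; pairs: (0,2), (1,4), (1,5)

α = atan 0.25 = 14.04°;  2α = 28.07°
n_0 = (+0.6443, -0.7648)
n_1 = (+0.4294, +0.9031)
n_2 = (-0.4832, +0.8755)
n_3 = (-0.9912, -0.1327)
n_4 = (-0.6367, -0.7711)
n_5 = (-0.2657, -0.9640)
  (0,1): δ = 65.54°  ·
  (0,2): δ = 11.22°  ✓
  (0,3): δ = 57.51°  ·
  (0,4): δ = 100.34°  ·
  (0,5): δ = 124.48°  ·
  (1,2): δ = 125.68°  ·
  (1,3): δ = 56.94°  ·
  (1,4): δ = 14.12°  ✓
  (1,5): δ = 10.02°  ✓
  (2,3): δ = 111.27°  ·
  (2,4): δ = 68.44°  ·
  (2,5): δ = 44.30°  ·
  (3,4): δ = 137.17°  ·
  (3,5): δ = 113.04°  ·
  (4,5): δ = 155.87°  ·
antipodal pairs: 3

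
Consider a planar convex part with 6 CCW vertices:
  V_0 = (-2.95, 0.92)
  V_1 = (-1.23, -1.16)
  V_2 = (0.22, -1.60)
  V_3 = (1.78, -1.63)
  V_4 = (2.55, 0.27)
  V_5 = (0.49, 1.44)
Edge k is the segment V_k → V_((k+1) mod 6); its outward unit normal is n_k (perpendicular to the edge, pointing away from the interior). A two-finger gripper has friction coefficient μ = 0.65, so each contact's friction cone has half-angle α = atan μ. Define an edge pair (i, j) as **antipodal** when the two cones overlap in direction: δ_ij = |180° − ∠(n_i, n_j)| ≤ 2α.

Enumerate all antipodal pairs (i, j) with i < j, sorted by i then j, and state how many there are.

count = 8; pairs: (0,3), (0,4), (0,5), (1,4), (1,5), (2,4), (2,5), (3,5)

α = atan 0.65 = 33.02°;  2α = 66.05°
n_0 = (-0.7706, -0.6373)
n_1 = (-0.2904, -0.9569)
n_2 = (-0.0192, -0.9998)
n_3 = (+0.9268, -0.3756)
n_4 = (+0.4939, +0.8695)
n_5 = (-0.1495, +0.9888)
  (0,1): δ = 146.47°  ·
  (0,2): δ = 130.69°  ·
  (0,3): δ = 61.65°  ✓
  (0,4): δ = 20.82°  ✓
  (0,5): δ = 59.01°  ✓
  (1,2): δ = 164.22°  ·
  (1,3): δ = 95.18°  ·
  (1,4): δ = 12.71°  ✓
  (1,5): δ = 25.48°  ✓
  (2,3): δ = 110.96°  ·
  (2,4): δ = 28.49°  ✓
  (2,5): δ = 9.70°  ✓
  (3,4): δ = 97.53°  ·
  (3,5): δ = 59.34°  ✓
  (4,5): δ = 141.81°  ·
antipodal pairs: 8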